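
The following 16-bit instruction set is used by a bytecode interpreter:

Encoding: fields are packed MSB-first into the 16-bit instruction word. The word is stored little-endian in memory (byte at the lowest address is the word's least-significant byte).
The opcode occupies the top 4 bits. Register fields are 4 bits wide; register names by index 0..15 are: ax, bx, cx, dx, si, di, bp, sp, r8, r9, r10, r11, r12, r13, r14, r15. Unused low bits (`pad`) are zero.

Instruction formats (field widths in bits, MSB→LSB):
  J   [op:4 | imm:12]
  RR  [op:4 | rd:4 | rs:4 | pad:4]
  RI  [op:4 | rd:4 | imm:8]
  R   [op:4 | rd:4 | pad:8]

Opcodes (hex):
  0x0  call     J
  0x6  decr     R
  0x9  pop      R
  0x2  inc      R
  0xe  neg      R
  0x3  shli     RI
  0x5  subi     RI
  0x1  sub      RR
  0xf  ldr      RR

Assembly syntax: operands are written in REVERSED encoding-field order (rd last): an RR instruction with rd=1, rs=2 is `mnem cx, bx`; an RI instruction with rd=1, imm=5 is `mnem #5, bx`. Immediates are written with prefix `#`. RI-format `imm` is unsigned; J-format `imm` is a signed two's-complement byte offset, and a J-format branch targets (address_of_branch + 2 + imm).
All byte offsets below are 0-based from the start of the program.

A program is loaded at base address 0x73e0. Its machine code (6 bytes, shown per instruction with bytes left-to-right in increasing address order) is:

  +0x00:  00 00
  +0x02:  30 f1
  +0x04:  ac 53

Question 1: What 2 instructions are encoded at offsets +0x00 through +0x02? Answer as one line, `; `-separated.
call #0; ldr dx, bx

@+00  little-endian(00 00) = 0x0000
  op=0x0000>>12=0x0 ⇒ call (J)
  imm: (w>>0)&0xfff=0x0 → #0
@+02  little-endian(30 f1) = 0xf130
  op=0xf130>>12=0xf ⇒ ldr (RR)
  rd: (w>>8)&0xf=0x1 → bx
  rs: (w>>4)&0xf=0x3 → dx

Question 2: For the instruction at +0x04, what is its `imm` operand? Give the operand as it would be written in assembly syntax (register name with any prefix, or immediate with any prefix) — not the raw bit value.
#172

[04] ac 53 → 0x53ac
  op=0x53ac>>12=0x5 ⇒ subi (RI)
  rd: (w>>8)&0xf=0x3 → dx
  imm: (w>>0)&0xff=0xac → #172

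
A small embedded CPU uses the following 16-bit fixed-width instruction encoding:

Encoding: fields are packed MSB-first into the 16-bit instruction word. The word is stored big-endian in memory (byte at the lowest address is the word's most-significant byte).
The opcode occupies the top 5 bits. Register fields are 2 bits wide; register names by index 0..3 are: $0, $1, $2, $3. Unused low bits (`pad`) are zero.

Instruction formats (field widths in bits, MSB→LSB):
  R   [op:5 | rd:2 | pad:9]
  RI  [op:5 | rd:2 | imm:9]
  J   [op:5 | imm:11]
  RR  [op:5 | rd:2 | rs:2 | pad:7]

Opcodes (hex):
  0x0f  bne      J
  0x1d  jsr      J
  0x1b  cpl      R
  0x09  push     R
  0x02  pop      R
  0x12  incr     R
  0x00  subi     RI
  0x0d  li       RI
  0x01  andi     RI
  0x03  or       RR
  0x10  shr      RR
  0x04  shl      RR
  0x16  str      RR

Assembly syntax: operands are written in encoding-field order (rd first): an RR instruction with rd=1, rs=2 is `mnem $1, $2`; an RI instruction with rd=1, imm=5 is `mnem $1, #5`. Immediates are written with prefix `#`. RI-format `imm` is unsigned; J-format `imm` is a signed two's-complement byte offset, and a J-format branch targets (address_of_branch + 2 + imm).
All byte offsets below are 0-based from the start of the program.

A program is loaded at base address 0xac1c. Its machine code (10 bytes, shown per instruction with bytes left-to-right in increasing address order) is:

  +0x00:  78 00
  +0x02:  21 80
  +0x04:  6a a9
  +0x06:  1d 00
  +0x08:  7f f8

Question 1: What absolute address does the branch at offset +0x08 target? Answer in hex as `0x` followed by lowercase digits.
@+08  big-endian(7f f8) = 0x7ff8
  top 5b → 0xf → bne [J]
  imm: (w>>0)&0x7ff=0x7f8 (s11→-8) → #-8
  target = base 0xac1c + off 0x08 + 2 + imm -8 = 0xac1e

0xac1e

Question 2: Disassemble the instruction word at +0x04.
[04] 6a a9 → 0x6aa9
  top 5b → 0xd → li [RI]
  rd: (w>>9)&0x3=0x1 → $1
  imm: (w>>0)&0x1ff=0xa9 → #169

li $1, #169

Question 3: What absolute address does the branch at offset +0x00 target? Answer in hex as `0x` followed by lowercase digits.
0xac1e

@+00  big-endian(78 00) = 0x7800
  opcode bits[15:11]=0xf: bne/J
  imm: (w>>0)&0x7ff=0x0 → #0
  target = base 0xac1c + off 0x00 + 2 + imm 0 = 0xac1e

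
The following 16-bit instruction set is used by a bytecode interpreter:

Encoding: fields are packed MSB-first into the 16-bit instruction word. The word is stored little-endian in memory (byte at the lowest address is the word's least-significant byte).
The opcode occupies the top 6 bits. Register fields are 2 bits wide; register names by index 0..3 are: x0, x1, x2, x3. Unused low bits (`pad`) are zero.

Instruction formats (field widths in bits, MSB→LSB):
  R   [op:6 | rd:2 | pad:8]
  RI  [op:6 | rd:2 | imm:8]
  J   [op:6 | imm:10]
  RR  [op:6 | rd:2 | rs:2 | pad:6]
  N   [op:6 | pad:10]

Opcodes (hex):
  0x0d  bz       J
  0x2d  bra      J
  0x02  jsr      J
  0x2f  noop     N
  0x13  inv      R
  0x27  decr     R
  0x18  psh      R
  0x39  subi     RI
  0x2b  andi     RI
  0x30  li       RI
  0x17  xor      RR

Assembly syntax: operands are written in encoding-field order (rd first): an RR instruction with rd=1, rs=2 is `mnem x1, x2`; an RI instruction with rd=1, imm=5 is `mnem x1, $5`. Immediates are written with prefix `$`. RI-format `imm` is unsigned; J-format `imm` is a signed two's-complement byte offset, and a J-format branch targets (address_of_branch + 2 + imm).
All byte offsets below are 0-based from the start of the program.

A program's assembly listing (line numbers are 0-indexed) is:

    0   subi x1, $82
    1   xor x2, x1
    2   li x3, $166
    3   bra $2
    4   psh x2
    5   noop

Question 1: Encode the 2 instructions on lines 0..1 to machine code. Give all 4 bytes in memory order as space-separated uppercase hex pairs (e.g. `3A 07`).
52 E5 40 5E

line 0 (subi): pack op=0x39:6|rd=1:2|imm=82:8 = 0xe552; little→ 52 e5
line 1 (xor): pack op=0x17:6|rd=2:2|rs=1:2|pad=0:6 = 0x5e40; little→ 40 5e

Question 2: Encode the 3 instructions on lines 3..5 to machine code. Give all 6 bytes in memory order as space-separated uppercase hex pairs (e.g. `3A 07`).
02 B4 00 62 00 BC

L3: bra op=0x2d:6|imm=2:10 ⇒ 0xb402 ⇒ little 02 b4
L4: psh op=0x18:6|rd=2:2|pad=0:8 ⇒ 0x6200 ⇒ little 00 62
L5: noop op=0x2f:6|pad=0:10 ⇒ 0xbc00 ⇒ little 00 bc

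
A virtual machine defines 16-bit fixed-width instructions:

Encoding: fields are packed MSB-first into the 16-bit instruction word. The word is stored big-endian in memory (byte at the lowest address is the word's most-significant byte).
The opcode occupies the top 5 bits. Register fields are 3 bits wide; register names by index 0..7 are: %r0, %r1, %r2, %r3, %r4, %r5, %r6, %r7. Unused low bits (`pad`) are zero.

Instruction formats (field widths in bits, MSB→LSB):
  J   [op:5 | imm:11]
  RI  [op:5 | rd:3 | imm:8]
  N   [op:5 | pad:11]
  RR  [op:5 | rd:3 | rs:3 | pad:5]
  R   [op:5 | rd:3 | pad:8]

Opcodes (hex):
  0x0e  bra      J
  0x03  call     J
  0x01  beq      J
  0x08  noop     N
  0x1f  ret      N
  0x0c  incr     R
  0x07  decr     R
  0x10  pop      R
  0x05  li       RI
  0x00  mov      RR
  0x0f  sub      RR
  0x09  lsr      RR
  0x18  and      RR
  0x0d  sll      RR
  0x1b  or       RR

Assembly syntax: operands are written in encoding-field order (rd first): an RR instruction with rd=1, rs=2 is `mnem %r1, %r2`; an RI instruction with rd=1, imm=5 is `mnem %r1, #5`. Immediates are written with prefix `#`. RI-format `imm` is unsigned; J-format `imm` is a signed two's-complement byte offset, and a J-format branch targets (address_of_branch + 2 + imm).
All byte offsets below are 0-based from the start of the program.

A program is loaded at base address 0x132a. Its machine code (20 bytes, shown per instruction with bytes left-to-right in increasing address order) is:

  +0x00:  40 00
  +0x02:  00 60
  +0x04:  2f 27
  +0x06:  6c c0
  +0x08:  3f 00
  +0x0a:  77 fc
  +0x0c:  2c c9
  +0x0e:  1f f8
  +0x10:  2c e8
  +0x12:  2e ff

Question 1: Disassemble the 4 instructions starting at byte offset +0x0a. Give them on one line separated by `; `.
bra #-4; li %r4, #201; call #-8; li %r4, #232

off 0x0a: read 77 fc as big → 0x77fc
  top 5b → 0xe → bra [J]
  imm: (w>>0)&0x7ff=0x7fc (s11→-4) → #-4
off 0x0c: read 2c c9 as big → 0x2cc9
  top 5b → 0x5 → li [RI]
  rd: (w>>8)&0x7=0x4 → %r4
  imm: (w>>0)&0xff=0xc9 → #201
off 0x0e: read 1f f8 as big → 0x1ff8
  top 5b → 0x3 → call [J]
  imm: (w>>0)&0x7ff=0x7f8 (s11→-8) → #-8
off 0x10: read 2c e8 as big → 0x2ce8
  top 5b → 0x5 → li [RI]
  rd: (w>>8)&0x7=0x4 → %r4
  imm: (w>>0)&0xff=0xe8 → #232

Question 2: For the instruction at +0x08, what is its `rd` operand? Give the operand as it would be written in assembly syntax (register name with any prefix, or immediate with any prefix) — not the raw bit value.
off 0x08: read 3f 00 as big → 0x3f00
  top 5b → 0x7 → decr [R]
  [10:8] rd=7 = %r7

%r7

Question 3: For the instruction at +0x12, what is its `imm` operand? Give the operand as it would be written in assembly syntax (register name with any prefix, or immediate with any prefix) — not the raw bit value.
+0x12: 2e ff ⇒ word 0x2eff (big)
  opcode bits[15:11]=0x5: li/RI
  rd@[10:8]=0x6 ⇒ %r6
  imm@[7:0]=0xff ⇒ #255

#255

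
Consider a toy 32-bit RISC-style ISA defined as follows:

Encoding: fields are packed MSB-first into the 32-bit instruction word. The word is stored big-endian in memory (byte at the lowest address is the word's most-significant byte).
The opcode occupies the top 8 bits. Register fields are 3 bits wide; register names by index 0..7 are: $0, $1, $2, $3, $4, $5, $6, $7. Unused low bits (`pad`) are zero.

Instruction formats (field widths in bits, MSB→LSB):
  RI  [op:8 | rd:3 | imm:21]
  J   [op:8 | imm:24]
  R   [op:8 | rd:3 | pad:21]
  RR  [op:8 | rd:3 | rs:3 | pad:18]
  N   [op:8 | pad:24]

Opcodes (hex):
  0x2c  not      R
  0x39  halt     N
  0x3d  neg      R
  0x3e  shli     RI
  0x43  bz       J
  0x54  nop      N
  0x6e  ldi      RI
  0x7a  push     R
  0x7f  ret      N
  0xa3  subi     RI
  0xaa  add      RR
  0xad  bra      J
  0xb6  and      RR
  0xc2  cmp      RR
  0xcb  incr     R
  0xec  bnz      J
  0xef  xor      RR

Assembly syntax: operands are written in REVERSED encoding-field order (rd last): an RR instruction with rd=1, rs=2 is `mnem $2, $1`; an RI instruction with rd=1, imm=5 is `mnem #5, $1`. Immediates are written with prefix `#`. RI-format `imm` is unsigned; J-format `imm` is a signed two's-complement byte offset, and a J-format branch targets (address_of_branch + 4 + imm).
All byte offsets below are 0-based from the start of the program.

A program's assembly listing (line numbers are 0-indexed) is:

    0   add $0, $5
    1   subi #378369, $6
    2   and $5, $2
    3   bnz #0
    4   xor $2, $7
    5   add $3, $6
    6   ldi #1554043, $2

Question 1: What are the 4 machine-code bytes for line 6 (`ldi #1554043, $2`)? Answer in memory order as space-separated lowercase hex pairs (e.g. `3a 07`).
6. ldi fields op=0x6e:8|rd=2:3|imm=1554043:21 → word 6e57b67bh → 6e 57 b6 7b

6e 57 b6 7b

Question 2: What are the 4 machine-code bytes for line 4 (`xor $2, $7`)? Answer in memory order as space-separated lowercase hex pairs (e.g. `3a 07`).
ef e8 00 00

line 4 (xor): pack op=0xef:8|rd=7:3|rs=2:3|pad=0:18 = 0xefe80000; big→ ef e8 00 00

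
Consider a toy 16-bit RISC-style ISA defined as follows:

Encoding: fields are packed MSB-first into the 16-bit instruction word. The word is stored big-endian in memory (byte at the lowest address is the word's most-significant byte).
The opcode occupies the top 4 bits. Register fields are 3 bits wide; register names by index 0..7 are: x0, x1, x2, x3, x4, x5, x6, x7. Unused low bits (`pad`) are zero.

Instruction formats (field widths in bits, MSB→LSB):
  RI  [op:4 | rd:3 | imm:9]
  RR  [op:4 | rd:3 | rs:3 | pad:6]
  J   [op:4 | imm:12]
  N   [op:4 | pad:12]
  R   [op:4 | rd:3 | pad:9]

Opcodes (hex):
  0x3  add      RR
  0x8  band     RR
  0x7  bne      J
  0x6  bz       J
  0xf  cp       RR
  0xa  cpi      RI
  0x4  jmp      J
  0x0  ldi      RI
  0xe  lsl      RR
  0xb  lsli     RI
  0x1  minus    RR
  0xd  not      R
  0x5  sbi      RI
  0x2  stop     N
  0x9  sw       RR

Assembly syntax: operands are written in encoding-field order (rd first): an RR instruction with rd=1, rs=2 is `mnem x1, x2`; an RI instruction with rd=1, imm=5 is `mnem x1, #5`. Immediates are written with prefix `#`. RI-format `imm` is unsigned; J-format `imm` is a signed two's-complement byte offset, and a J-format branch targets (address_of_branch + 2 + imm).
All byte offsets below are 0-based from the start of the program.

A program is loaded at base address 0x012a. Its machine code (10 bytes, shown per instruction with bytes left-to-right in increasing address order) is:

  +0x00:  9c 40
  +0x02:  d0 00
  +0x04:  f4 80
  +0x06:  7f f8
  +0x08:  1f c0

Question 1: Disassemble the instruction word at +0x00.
@+00  big-endian(9c 40) = 0x9c40
  op=0x9c40>>12=0x9 ⇒ sw (RR)
  rd: (w>>9)&0x7=0x6 → x6
  rs: (w>>6)&0x7=0x1 → x1

sw x6, x1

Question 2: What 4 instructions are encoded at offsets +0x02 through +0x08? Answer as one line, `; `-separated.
@+02  big-endian(d0 00) = 0xd000
  top 4b → 0xd → not [R]
  rd@[11:9]=0x0 ⇒ x0
@+04  big-endian(f4 80) = 0xf480
  top 4b → 0xf → cp [RR]
  rd@[11:9]=0x2 ⇒ x2
  rs@[8:6]=0x2 ⇒ x2
@+06  big-endian(7f f8) = 0x7ff8
  top 4b → 0x7 → bne [J]
  imm@[11:0]=0xff8 (s12→-8) ⇒ #-8
@+08  big-endian(1f c0) = 0x1fc0
  top 4b → 0x1 → minus [RR]
  rd@[11:9]=0x7 ⇒ x7
  rs@[8:6]=0x7 ⇒ x7

not x0; cp x2, x2; bne #-8; minus x7, x7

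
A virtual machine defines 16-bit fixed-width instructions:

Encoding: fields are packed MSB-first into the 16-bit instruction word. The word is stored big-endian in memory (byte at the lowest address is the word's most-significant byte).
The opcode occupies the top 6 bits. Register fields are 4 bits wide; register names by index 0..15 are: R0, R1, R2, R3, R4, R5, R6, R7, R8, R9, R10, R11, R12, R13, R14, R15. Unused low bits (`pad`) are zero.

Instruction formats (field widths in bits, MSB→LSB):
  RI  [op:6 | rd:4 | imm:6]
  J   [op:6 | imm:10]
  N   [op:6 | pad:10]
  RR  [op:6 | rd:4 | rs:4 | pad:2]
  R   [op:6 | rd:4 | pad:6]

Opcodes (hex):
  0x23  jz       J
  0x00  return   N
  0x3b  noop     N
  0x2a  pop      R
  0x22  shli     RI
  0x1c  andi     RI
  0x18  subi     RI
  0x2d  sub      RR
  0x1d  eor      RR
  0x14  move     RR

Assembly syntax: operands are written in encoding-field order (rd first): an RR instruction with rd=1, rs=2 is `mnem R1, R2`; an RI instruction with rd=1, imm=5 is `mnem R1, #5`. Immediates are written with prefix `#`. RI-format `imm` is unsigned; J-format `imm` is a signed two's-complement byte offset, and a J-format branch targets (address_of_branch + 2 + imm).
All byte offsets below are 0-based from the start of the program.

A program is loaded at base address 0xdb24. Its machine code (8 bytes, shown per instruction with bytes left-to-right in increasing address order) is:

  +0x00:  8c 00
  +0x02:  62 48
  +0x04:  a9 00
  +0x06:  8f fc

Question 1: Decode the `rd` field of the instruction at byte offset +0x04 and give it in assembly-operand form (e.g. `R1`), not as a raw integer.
@+04  big-endian(a9 00) = 0xa900
  top 6b → 0x2a → pop [R]
  [9:6] rd=4 = R4

R4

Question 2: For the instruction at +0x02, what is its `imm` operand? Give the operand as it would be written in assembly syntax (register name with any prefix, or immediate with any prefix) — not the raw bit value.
@+02  big-endian(62 48) = 0x6248
  opcode bits[15:10]=0x18: subi/RI
  rd@[9:6]=0x9 ⇒ R9
  imm@[5:0]=0x8 ⇒ #8

#8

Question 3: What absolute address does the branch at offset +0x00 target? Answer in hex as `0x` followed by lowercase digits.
[00] 8c 00 → 0x8c00
  op=0x8c00>>10=0x23 ⇒ jz (J)
  imm@[9:0]=0x0 ⇒ #0
  target = base 0xdb24 + off 0x00 + 2 + imm 0 = 0xdb26

0xdb26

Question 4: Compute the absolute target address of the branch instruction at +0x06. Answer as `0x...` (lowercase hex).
0xdb28

[06] 8f fc → 0x8ffc
  opcode bits[15:10]=0x23: jz/J
  imm@[9:0]=0x3fc (s10→-4) ⇒ #-4
  target = base 0xdb24 + off 0x06 + 2 + imm -4 = 0xdb28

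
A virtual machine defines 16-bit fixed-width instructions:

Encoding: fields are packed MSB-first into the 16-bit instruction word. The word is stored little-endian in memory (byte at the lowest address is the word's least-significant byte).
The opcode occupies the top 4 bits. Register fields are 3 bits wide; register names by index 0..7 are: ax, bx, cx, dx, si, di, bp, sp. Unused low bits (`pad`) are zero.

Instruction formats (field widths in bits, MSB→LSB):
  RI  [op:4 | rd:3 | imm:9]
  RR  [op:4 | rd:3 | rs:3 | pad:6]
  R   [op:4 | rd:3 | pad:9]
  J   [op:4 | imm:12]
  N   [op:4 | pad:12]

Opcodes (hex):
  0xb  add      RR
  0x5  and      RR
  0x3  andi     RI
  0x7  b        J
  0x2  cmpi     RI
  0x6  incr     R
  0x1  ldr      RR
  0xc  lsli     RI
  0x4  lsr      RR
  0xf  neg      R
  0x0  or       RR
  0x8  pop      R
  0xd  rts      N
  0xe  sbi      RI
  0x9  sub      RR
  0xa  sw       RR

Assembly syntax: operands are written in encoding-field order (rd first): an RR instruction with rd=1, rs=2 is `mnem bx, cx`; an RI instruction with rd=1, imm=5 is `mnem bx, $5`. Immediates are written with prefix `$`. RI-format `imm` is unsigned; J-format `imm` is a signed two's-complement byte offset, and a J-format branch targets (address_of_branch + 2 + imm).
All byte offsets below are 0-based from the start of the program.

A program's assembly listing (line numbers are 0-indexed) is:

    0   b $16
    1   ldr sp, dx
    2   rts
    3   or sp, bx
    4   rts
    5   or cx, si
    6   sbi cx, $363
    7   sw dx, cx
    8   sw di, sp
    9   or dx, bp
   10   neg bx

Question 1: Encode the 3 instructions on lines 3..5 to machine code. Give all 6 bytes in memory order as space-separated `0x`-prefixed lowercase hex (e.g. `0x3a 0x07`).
L3: or op=0x0:4|rd=7:3|rs=1:3|pad=0:6 ⇒ 0x0e40 ⇒ little 40 0e
L4: rts op=0xd:4|pad=0:12 ⇒ 0xd000 ⇒ little 00 d0
L5: or op=0x0:4|rd=2:3|rs=4:3|pad=0:6 ⇒ 0x0500 ⇒ little 00 05

0x40 0x0e 0x00 0xd0 0x00 0x05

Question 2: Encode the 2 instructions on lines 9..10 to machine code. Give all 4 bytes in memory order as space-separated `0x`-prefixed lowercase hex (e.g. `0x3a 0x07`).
0x80 0x07 0x00 0xf2

9. or fields op=0x0:4|rd=3:3|rs=6:3|pad=0:6 → word 0780h → 80 07
10. neg fields op=0xf:4|rd=1:3|pad=0:9 → word f200h → 00 f2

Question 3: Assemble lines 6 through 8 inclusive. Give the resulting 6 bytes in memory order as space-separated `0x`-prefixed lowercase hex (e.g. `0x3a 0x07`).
line 6 (sbi): pack op=0xe:4|rd=2:3|imm=363:9 = 0xe56b; little→ 6b e5
line 7 (sw): pack op=0xa:4|rd=3:3|rs=2:3|pad=0:6 = 0xa680; little→ 80 a6
line 8 (sw): pack op=0xa:4|rd=5:3|rs=7:3|pad=0:6 = 0xabc0; little→ c0 ab

0x6b 0xe5 0x80 0xa6 0xc0 0xab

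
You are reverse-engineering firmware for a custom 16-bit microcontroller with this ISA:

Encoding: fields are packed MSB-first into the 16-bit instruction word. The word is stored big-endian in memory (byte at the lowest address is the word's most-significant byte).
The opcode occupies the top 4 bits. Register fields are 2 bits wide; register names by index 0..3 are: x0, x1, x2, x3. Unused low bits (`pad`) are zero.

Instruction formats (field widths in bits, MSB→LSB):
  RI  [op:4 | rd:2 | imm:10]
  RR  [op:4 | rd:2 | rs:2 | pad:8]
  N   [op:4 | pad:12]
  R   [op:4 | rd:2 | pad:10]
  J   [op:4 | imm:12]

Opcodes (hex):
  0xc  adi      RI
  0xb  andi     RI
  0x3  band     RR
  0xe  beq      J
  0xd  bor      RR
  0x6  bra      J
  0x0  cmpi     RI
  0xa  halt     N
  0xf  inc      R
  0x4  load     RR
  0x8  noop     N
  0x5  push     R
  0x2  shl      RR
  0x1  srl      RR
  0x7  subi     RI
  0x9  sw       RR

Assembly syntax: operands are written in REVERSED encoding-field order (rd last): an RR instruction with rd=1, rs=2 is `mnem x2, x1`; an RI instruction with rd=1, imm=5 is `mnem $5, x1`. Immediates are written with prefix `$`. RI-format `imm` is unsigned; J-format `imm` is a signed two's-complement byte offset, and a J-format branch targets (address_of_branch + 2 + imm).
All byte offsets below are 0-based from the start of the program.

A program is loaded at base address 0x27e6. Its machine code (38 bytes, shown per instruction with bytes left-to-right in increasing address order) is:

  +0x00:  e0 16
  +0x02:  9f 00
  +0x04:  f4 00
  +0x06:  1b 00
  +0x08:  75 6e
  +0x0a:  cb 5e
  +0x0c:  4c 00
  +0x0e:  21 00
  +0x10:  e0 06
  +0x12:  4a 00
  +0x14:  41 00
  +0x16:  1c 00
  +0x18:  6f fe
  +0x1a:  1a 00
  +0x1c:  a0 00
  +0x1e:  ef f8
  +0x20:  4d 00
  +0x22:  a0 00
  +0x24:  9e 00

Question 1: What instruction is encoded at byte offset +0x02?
off 0x02: read 9f 00 as big → 0x9f00
  op=0x9f00>>12=0x9 ⇒ sw (RR)
  rd: (w>>10)&0x3=0x3 → x3
  rs: (w>>8)&0x3=0x3 → x3

sw x3, x3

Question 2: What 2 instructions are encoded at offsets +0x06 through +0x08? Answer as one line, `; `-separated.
[06] 1b 00 → 0x1b00
  op=0x1b00>>12=0x1 ⇒ srl (RR)
  rd@[11:10]=0x2 ⇒ x2
  rs@[9:8]=0x3 ⇒ x3
[08] 75 6e → 0x756e
  op=0x756e>>12=0x7 ⇒ subi (RI)
  rd@[11:10]=0x1 ⇒ x1
  imm@[9:0]=0x16e ⇒ $366

srl x3, x2; subi $366, x1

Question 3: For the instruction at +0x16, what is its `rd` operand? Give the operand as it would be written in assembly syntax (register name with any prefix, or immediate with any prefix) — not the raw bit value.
[16] 1c 00 → 0x1c00
  opcode bits[15:12]=0x1: srl/RR
  rd@[11:10]=0x3 ⇒ x3
  rs@[9:8]=0x0 ⇒ x0

x3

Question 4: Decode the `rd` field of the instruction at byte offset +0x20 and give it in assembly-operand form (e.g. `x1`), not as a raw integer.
off 0x20: read 4d 00 as big → 0x4d00
  opcode bits[15:12]=0x4: load/RR
  rd@[11:10]=0x3 ⇒ x3
  rs@[9:8]=0x1 ⇒ x1

x3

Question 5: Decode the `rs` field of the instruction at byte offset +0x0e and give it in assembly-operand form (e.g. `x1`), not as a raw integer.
x1

off 0x0e: read 21 00 as big → 0x2100
  top 4b → 0x2 → shl [RR]
  rd: (w>>10)&0x3=0x0 → x0
  rs: (w>>8)&0x3=0x1 → x1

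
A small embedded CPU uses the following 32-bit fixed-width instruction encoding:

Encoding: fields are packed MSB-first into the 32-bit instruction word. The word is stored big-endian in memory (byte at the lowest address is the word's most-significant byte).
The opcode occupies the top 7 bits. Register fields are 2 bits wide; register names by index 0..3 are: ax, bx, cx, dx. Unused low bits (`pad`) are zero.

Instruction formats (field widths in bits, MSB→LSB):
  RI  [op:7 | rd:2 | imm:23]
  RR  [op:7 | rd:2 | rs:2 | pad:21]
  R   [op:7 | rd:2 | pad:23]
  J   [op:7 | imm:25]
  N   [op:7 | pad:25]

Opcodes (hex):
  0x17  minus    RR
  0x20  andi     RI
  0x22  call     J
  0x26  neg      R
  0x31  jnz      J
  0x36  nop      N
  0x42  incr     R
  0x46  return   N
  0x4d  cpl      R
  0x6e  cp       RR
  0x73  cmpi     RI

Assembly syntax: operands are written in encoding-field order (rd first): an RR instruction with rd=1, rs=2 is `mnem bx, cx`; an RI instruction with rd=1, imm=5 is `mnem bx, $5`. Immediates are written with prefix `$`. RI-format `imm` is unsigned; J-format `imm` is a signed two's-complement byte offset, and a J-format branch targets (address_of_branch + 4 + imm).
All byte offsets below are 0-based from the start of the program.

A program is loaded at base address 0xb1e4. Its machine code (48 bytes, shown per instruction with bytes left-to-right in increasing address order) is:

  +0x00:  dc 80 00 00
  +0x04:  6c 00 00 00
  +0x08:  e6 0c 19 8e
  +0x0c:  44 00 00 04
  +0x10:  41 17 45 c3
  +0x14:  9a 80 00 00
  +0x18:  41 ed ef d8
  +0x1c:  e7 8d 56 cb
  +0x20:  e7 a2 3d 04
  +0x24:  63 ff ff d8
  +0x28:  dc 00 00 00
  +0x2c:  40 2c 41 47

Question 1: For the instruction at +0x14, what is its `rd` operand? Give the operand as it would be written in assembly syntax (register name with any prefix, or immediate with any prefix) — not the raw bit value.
bx

[14] 9a 80 00 00 → 0x9a800000
  opcode bits[31:25]=0x4d: cpl/R
  [24:23] rd=1 = bx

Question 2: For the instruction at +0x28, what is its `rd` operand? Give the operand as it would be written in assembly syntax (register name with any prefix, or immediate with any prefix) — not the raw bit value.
ax

off 0x28: read dc 00 00 00 as big → 0xdc000000
  top 7b → 0x6e → cp [RR]
  rd: (w>>23)&0x3=0x0 → ax
  rs: (w>>21)&0x3=0x0 → ax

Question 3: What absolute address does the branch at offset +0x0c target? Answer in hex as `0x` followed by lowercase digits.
[0c] 44 00 00 04 → 0x44000004
  op=0x44000004>>25=0x22 ⇒ call (J)
  [24:0] imm=4 = $4
  target = base 0xb1e4 + off 0x0c + 4 + imm 4 = 0xb1f8

0xb1f8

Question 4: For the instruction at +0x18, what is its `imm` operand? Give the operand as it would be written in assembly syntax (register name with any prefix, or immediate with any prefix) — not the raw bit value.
$7204824

off 0x18: read 41 ed ef d8 as big → 0x41edefd8
  top 7b → 0x20 → andi [RI]
  [24:23] rd=3 = dx
  [22:0] imm=7204824 = $7204824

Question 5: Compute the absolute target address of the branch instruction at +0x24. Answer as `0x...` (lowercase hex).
[24] 63 ff ff d8 → 0x63ffffd8
  opcode bits[31:25]=0x31: jnz/J
  imm: (w>>0)&0x1ffffff=0x1ffffd8 (s25→-40) → $-40
  target = base 0xb1e4 + off 0x24 + 4 + imm -40 = 0xb1e4

0xb1e4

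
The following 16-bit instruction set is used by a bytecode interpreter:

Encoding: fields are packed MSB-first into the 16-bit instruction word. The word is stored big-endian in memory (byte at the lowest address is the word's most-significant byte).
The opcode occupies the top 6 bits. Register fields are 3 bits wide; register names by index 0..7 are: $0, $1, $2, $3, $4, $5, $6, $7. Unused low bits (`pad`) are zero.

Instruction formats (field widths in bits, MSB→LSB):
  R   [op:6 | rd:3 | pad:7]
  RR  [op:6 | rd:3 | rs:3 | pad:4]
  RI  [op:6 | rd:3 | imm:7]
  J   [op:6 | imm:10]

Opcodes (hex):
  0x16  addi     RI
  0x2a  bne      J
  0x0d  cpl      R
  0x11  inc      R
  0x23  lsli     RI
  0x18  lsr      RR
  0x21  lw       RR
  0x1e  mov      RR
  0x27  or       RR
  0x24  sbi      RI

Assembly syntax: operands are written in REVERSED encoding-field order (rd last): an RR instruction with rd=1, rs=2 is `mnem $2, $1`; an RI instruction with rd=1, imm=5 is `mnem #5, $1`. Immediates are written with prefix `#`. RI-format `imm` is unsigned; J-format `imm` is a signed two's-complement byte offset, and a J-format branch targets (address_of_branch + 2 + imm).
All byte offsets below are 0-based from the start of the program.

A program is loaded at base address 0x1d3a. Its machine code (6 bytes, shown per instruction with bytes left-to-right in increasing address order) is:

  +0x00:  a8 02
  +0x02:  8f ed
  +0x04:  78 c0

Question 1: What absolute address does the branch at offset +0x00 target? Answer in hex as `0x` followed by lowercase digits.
0x1d3e

[00] a8 02 → 0xa802
  op=0xa802>>10=0x2a ⇒ bne (J)
  imm@[9:0]=0x2 ⇒ #2
  target = base 0x1d3a + off 0x00 + 2 + imm 2 = 0x1d3e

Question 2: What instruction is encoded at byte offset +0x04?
mov $4, $1

+0x04: 78 c0 ⇒ word 0x78c0 (big)
  opcode bits[15:10]=0x1e: mov/RR
  [9:7] rd=1 = $1
  [6:4] rs=4 = $4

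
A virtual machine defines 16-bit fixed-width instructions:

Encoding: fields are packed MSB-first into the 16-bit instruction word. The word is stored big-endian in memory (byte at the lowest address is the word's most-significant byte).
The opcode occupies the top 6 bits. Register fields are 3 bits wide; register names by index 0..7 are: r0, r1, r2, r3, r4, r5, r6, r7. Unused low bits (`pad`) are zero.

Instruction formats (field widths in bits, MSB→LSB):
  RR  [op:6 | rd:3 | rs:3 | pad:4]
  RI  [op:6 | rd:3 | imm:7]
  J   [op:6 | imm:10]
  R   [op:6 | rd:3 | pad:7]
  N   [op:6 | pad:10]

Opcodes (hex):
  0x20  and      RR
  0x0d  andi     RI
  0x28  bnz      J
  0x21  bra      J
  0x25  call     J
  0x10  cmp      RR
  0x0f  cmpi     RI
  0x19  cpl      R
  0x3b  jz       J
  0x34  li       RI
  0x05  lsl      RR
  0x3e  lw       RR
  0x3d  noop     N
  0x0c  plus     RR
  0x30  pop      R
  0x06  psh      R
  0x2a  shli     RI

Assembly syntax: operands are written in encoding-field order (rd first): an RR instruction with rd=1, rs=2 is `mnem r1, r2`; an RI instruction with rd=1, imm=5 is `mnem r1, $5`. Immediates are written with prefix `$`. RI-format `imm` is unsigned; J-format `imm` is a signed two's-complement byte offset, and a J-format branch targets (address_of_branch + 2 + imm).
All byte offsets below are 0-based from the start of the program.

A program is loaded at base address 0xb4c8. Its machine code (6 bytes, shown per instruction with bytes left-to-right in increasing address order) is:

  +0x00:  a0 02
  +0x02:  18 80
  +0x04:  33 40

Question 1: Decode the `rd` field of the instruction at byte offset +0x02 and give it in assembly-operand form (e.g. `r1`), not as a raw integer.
off 0x02: read 18 80 as big → 0x1880
  top 6b → 0x6 → psh [R]
  rd: (w>>7)&0x7=0x1 → r1

r1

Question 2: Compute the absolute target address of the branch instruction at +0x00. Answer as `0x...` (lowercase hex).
@+00  big-endian(a0 02) = 0xa002
  top 6b → 0x28 → bnz [J]
  imm: (w>>0)&0x3ff=0x2 → $2
  target = base 0xb4c8 + off 0x00 + 2 + imm 2 = 0xb4cc

0xb4cc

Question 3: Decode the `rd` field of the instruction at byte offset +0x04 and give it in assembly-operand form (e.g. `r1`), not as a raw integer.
r6

[04] 33 40 → 0x3340
  top 6b → 0xc → plus [RR]
  [9:7] rd=6 = r6
  [6:4] rs=4 = r4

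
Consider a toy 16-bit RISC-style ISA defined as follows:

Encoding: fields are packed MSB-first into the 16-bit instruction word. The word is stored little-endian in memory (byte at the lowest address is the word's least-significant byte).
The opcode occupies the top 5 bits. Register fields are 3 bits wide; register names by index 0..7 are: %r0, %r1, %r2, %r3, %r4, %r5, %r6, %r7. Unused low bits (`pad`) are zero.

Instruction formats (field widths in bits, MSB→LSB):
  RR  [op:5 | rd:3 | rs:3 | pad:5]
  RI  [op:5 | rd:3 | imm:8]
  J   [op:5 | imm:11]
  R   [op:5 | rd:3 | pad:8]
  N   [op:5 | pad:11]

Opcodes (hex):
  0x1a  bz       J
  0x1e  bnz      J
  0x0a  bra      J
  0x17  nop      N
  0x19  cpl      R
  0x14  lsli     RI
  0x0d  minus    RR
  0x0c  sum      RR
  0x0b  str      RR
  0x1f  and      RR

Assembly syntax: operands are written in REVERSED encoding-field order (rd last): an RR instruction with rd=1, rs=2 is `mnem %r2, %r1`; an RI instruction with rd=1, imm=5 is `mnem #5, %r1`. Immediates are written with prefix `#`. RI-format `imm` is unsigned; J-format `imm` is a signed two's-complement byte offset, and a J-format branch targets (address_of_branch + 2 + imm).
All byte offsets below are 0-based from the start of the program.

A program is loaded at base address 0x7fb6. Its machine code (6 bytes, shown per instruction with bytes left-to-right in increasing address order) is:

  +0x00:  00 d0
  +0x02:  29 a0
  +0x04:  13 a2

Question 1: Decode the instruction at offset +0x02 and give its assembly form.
lsli #41, %r0

@+02  little-endian(29 a0) = 0xa029
  op=0xa029>>11=0x14 ⇒ lsli (RI)
  [10:8] rd=0 = %r0
  [7:0] imm=41 = #41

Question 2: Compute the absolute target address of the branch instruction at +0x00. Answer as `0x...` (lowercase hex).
0x7fb8

[00] 00 d0 → 0xd000
  op=0xd000>>11=0x1a ⇒ bz (J)
  [10:0] imm=0 = #0
  target = base 0x7fb6 + off 0x00 + 2 + imm 0 = 0x7fb8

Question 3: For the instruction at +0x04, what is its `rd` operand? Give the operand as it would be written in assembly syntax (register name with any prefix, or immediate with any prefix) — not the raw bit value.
%r2

off 0x04: read 13 a2 as little → 0xa213
  op=0xa213>>11=0x14 ⇒ lsli (RI)
  [10:8] rd=2 = %r2
  [7:0] imm=19 = #19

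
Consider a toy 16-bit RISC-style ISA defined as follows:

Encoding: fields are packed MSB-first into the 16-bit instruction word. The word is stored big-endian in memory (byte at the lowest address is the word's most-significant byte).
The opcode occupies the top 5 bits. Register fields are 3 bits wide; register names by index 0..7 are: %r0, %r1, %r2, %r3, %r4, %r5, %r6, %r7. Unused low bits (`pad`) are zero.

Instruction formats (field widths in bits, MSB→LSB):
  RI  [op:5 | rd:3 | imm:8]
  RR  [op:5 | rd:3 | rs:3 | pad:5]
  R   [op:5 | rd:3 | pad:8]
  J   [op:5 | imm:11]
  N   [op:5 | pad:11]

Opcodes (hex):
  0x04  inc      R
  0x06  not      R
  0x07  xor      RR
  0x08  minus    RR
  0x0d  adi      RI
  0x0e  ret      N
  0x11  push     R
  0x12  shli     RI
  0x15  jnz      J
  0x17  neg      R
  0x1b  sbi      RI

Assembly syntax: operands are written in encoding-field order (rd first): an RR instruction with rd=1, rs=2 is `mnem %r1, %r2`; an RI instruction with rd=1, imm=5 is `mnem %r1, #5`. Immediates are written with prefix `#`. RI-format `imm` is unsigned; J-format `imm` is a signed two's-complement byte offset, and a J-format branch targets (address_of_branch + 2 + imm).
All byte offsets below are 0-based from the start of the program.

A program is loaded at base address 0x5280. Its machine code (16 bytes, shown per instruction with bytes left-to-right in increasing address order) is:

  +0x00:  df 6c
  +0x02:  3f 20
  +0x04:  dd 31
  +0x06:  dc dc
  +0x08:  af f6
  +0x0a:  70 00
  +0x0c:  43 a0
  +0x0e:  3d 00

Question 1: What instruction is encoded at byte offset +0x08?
jnz #-10

[08] af f6 → 0xaff6
  top 5b → 0x15 → jnz [J]
  [10:0] imm=2038 (s11→-10) = #-10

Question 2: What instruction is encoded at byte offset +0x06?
off 0x06: read dc dc as big → 0xdcdc
  opcode bits[15:11]=0x1b: sbi/RI
  rd: (w>>8)&0x7=0x4 → %r4
  imm: (w>>0)&0xff=0xdc → #220

sbi %r4, #220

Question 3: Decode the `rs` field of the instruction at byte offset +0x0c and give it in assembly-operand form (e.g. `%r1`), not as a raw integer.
%r5

+0x0c: 43 a0 ⇒ word 0x43a0 (big)
  opcode bits[15:11]=0x8: minus/RR
  rd: (w>>8)&0x7=0x3 → %r3
  rs: (w>>5)&0x7=0x5 → %r5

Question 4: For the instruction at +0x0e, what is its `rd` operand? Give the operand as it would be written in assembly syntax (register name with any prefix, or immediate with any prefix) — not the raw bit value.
[0e] 3d 00 → 0x3d00
  op=0x3d00>>11=0x7 ⇒ xor (RR)
  rd@[10:8]=0x5 ⇒ %r5
  rs@[7:5]=0x0 ⇒ %r0

%r5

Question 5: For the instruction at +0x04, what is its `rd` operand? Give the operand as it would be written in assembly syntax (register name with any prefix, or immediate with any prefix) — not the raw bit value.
@+04  big-endian(dd 31) = 0xdd31
  top 5b → 0x1b → sbi [RI]
  [10:8] rd=5 = %r5
  [7:0] imm=49 = #49

%r5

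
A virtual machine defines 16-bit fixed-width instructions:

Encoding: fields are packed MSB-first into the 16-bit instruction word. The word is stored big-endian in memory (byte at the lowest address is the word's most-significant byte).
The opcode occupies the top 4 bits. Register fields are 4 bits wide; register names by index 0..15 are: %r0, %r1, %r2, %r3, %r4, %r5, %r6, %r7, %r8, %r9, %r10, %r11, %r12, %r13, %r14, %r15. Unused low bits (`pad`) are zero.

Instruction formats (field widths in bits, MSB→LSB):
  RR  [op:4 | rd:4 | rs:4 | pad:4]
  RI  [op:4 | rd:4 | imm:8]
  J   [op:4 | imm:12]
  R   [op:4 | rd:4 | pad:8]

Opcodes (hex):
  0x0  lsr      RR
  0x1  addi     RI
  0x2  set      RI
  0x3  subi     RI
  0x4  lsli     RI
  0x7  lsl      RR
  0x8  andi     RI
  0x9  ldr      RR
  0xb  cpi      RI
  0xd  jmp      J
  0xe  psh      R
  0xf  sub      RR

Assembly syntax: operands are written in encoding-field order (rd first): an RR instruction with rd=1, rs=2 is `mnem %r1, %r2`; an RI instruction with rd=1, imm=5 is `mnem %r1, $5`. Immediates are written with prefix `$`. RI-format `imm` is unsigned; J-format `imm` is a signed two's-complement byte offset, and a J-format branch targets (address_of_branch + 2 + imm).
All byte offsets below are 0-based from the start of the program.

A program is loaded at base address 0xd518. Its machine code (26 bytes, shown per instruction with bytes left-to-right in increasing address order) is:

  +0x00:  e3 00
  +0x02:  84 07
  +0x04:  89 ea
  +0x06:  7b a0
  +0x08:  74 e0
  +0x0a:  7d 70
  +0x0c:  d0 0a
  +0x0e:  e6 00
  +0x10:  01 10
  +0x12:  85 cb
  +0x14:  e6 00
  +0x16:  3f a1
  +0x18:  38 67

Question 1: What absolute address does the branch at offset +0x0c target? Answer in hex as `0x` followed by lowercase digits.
0xd530

+0x0c: d0 0a ⇒ word 0xd00a (big)
  op=0xd00a>>12=0xd ⇒ jmp (J)
  imm@[11:0]=0xa ⇒ $10
  target = base 0xd518 + off 0x0c + 2 + imm 10 = 0xd530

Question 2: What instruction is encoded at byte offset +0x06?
lsl %r11, %r10

[06] 7b a0 → 0x7ba0
  opcode bits[15:12]=0x7: lsl/RR
  rd@[11:8]=0xb ⇒ %r11
  rs@[7:4]=0xa ⇒ %r10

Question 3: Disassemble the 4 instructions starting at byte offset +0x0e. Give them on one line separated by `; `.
+0x0e: e6 00 ⇒ word 0xe600 (big)
  opcode bits[15:12]=0xe: psh/R
  [11:8] rd=6 = %r6
+0x10: 01 10 ⇒ word 0x0110 (big)
  opcode bits[15:12]=0x0: lsr/RR
  [11:8] rd=1 = %r1
  [7:4] rs=1 = %r1
+0x12: 85 cb ⇒ word 0x85cb (big)
  opcode bits[15:12]=0x8: andi/RI
  [11:8] rd=5 = %r5
  [7:0] imm=203 = $203
+0x14: e6 00 ⇒ word 0xe600 (big)
  opcode bits[15:12]=0xe: psh/R
  [11:8] rd=6 = %r6

psh %r6; lsr %r1, %r1; andi %r5, $203; psh %r6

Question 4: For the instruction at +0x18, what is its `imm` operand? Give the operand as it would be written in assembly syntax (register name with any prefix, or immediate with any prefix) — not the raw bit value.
off 0x18: read 38 67 as big → 0x3867
  op=0x3867>>12=0x3 ⇒ subi (RI)
  rd@[11:8]=0x8 ⇒ %r8
  imm@[7:0]=0x67 ⇒ $103

$103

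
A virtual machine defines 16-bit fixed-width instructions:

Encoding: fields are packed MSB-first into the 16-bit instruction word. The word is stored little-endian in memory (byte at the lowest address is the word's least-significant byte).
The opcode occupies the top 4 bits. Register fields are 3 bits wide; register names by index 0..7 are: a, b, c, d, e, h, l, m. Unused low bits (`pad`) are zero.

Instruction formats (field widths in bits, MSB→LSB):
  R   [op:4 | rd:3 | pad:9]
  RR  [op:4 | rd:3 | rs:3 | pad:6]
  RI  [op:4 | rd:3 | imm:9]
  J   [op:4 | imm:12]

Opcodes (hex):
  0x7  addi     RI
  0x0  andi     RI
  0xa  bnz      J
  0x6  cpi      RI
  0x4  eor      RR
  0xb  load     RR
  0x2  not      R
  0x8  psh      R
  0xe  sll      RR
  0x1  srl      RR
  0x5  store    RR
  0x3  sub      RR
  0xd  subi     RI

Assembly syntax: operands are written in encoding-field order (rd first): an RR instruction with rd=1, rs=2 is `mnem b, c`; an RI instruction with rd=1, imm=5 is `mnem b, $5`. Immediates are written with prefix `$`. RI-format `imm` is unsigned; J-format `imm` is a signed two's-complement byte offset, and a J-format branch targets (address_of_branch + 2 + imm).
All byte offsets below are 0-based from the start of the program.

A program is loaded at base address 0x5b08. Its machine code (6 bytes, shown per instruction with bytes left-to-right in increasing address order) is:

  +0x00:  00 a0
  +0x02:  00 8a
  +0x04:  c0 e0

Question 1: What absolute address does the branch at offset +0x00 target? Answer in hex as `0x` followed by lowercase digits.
0x5b0a

@+00  little-endian(00 a0) = 0xa000
  top 4b → 0xa → bnz [J]
  imm: (w>>0)&0xfff=0x0 → $0
  target = base 0x5b08 + off 0x00 + 2 + imm 0 = 0x5b0a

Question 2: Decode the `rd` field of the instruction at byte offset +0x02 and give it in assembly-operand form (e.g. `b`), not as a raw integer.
off 0x02: read 00 8a as little → 0x8a00
  op=0x8a00>>12=0x8 ⇒ psh (R)
  rd: (w>>9)&0x7=0x5 → h

h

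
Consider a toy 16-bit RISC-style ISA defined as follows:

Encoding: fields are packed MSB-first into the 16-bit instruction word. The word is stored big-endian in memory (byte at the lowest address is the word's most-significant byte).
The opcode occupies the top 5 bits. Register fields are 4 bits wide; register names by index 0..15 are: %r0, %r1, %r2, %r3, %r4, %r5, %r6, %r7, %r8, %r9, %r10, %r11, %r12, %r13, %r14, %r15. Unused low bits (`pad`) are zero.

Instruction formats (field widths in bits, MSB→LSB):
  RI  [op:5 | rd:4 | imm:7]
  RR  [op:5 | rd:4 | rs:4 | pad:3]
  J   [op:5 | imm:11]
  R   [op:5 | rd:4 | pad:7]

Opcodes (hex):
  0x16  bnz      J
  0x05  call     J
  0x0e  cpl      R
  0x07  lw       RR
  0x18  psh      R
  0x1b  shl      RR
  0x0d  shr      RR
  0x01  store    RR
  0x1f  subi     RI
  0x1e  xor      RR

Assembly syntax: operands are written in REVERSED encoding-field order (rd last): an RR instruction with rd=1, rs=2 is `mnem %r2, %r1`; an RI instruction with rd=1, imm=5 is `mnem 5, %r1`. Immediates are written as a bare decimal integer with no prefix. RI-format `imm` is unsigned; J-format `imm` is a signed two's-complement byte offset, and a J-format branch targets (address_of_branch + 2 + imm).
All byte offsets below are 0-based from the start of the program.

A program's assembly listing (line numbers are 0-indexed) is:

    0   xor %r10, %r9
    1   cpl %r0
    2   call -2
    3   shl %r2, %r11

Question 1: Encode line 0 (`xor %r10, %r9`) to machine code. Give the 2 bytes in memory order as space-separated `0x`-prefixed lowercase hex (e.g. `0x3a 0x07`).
0xf4 0xd0

0. xor fields op=0x1e:5|rd=9:4|rs=10:4|pad=0:3 → word f4d0h → f4 d0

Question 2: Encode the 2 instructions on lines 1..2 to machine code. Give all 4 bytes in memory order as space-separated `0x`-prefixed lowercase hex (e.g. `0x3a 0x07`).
line 1 (cpl): pack op=0xe:5|rd=0:4|pad=0:7 = 0x7000; big→ 70 00
line 2 (call): pack op=0x5:5|imm=-2:11 = 0x2ffe; big→ 2f fe

0x70 0x00 0x2f 0xfe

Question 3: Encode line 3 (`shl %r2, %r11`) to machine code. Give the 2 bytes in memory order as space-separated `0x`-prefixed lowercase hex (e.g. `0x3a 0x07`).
0xdd 0x90

3. shl fields op=0x1b:5|rd=11:4|rs=2:4|pad=0:3 → word dd90h → dd 90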